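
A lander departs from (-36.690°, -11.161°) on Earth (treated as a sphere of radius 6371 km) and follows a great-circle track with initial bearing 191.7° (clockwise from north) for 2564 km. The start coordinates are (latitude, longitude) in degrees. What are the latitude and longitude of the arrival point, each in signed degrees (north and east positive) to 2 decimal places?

-59.01°, -20.04°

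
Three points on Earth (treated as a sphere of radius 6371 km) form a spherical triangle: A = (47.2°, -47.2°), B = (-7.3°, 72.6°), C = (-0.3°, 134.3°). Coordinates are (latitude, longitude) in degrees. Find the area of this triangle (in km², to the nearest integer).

85702175 km²

Side lengths (central angles): a = 1.0805, b = 2.3227, c = 2.0133 rad; semiperimeter s = 2.7082.
By l'Huilier's theorem, tan(E/4) = √[tan(s/2) tan((s−a)/2) tan((s−b)/2) tan((s−c)/2)], giving spherical excess E = 2.1114 rad.
Area = E·R² = 2.1114 × (6371)² ≈ 85702175 km².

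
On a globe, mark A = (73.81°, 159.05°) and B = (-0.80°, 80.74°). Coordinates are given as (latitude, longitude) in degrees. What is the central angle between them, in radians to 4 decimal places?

In radians: φ₁ = 1.2882, φ₂ = -0.0140, Δλ = -78.310° = -1.3668 rad.
cos c = sin φ₁ sin φ₂ + cos φ₁ cos φ₂ cos Δλ = (0.9603)(-0.0140) + (0.2788)(0.9999)(0.2026) = 0.04308,
so c = arccos(0.04308) = 1.52770 rad.
So the angular separation is 1.5277 rad.

1.5277 rad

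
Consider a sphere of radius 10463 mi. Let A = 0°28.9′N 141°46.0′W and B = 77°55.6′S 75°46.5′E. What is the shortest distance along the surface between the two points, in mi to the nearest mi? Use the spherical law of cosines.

18266 mi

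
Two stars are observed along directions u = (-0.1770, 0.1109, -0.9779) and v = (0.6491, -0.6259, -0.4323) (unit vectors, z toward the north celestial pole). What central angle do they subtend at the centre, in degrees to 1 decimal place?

u·v = 0.2384; |u| = 1.0000, |v| = 1.0000.
cos θ = (u·v)/(|u||v|) = 0.2385, so θ = 76.2°.

76.2°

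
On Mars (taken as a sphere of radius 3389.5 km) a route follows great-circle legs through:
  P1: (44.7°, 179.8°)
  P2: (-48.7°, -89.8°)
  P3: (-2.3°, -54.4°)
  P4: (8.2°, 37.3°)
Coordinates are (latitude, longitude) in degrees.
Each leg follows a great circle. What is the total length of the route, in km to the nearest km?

15945 km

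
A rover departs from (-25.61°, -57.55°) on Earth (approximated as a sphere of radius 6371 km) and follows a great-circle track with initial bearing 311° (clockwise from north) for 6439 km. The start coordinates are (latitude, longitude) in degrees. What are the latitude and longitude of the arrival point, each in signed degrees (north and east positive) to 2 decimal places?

15.76°, -99.18°

Angular distance δ = d/R = 6439/6371 = 1.01067 rad; initial bearing θ = 5.4280 rad.
sin φ₂ = sin φ₁ cos δ + cos φ₁ sin δ cos θ = (-0.4322)(0.5313) + (0.9018)(0.8472)(0.6561) = 0.2716, so φ₂ = 15.76°.
Δλ = atan2(sin θ sin δ cos φ₁, cos δ − sin φ₁ sin φ₂) = atan2(-0.5766, 0.6487) = -41.632°.
λ₂ = -57.550° − 41.632° = -99.18°.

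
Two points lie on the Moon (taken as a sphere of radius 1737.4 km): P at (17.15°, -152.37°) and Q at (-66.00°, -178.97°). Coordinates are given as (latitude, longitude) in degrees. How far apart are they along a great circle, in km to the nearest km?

2593 km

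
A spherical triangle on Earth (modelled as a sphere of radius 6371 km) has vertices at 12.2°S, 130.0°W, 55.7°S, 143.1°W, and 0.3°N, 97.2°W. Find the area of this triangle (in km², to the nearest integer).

9719796 km²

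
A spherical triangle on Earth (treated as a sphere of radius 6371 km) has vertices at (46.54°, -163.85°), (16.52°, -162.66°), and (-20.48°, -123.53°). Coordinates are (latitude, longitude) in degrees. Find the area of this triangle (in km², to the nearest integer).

8627431 km²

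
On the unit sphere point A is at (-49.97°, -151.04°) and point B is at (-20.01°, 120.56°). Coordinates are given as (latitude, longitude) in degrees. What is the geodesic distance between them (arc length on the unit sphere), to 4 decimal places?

With latitudes φ₁ = -49.970°, φ₂ = -20.010° and longitude difference Δλ = -88.400°:
cos c = sin φ₁ sin φ₂ + cos φ₁ cos φ₂ cos Δλ = (-0.7657)(-0.3422) + (0.6432)(0.9396)(0.0279) = 0.27889,
so c = arccos(0.27889) = 1.28816 rad.
On the unit sphere the arc length equals the central angle: 1.2882.

1.2882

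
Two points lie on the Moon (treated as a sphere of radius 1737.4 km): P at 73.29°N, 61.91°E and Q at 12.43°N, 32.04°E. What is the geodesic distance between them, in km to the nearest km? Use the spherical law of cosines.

In radians: φ₁ = 1.2792, φ₂ = 0.2169, Δλ = -29.870° = -0.5213 rad.
cos c = sin φ₁ sin φ₂ + cos φ₁ cos φ₂ cos Δλ = (0.9578)(0.2152) + (0.2875)(0.9766)(0.8672) = 0.44964,
so c = arccos(0.44964) = 1.10443 rad.
Distance = R·c = 1737.4 × 1.1044 ≈ 1919 km.

1919 km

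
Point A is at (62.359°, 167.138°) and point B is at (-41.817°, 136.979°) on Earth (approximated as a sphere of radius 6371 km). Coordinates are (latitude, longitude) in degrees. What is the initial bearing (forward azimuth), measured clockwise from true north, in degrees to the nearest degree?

Δλ = -30.159° = -0.5264 rad.
y = sin Δλ · cos φ₂ = (-0.5024)(0.7453) = -0.3744
x = cos φ₁ sin φ₂ − sin φ₁ cos φ₂ cos Δλ = (0.4639)(-0.6668) − (0.8859)(0.7453)(0.8646) = -0.8802
θ = atan2(y, x) = -156.96°; adding 360° gives 203°.

203°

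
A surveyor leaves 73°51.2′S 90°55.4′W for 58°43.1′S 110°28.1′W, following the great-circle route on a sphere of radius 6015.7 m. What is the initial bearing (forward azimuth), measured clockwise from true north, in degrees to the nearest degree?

323°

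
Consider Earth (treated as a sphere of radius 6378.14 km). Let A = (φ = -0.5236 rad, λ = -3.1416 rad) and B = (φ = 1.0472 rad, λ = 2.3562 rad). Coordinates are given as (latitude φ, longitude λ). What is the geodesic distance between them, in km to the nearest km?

10830 km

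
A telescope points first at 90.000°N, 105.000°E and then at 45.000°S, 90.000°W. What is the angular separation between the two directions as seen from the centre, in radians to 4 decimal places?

2.3562 rad

Let φ₁ = 1.5708 rad, φ₂ = -0.7854 rad, and Δλ = 2.8798 rad.
cos c = sin φ₁ sin φ₂ + cos φ₁ cos φ₂ cos Δλ = (1.0000)(-0.7071) + (0.0000)(0.7071)(-0.9659) = -0.70711,
so c = arccos(-0.70711) = 2.35619 rad.
So the angular separation is 2.3562 rad.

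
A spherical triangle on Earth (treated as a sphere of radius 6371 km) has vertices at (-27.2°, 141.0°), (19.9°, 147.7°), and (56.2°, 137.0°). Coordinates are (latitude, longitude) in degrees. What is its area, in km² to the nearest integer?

4304311 km²

Side lengths (central angles): a = 0.6488, b = 1.4568, c = 0.8298 rad; semiperimeter s = 1.4677.
By l'Huilier's theorem, tan(E/4) = √[tan(s/2) tan((s−a)/2) tan((s−b)/2) tan((s−c)/2)], giving spherical excess E = 0.1060 rad.
Area = E·R² = 0.1060 × (6371)² ≈ 4304311 km².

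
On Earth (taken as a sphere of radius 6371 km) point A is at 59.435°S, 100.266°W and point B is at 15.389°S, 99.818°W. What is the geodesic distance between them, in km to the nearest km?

4898 km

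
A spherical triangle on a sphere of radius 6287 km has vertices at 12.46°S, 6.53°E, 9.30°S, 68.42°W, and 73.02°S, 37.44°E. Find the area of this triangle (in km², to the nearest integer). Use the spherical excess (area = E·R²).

Side lengths (central angles): a = 1.4949, b = 1.1029, c = 1.2817 rad; semiperimeter s = 1.9398.
By l'Huilier's theorem, tan(E/4) = √[tan(s/2) tan((s−a)/2) tan((s−b)/2) tan((s−c)/2)], giving spherical excess E = 0.8808 rad.
Area = E·R² = 0.8808 × (6287)² ≈ 34813527 km².

34813527 km²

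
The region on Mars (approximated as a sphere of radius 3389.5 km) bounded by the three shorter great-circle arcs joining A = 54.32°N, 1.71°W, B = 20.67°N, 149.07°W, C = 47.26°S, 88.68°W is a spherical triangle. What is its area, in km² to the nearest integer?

Side lengths (central angles): a = 1.5163, b = 2.1842, c = 1.7445 rad; semiperimeter s = 2.7225.
By l'Huilier's theorem, tan(E/4) = √[tan(s/2) tan((s−a)/2) tan((s−b)/2) tan((s−c)/2)], giving spherical excess E = 2.4143 rad.
Area = E·R² = 2.4143 × (3389.5)² ≈ 27737069 km².

27737069 km²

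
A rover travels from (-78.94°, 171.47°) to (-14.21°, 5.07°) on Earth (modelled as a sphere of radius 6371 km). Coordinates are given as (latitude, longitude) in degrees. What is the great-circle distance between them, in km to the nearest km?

9624 km

With latitudes φ₁ = -78.940°, φ₂ = -14.210° and longitude difference Δλ = -166.400°:
Haversine: a = sin²(Δφ/2) + cos φ₁ cos φ₂ sin²(Δλ/2) = 0.2866 + (0.1918)(0.9694)(0.9860) = 0.46992.
Central angle c = 2·arcsin(√a) = 1.51060 rad.
Distance = R·c = 6371 × 1.5106 ≈ 9624 km.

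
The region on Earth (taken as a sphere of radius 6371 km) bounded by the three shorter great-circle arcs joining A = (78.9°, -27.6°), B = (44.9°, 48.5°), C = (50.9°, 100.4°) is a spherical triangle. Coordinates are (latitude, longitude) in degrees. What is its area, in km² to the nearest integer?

9494508 km²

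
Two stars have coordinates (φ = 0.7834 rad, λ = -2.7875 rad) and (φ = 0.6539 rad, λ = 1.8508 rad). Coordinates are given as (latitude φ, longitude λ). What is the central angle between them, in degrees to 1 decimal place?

With latitudes φ₁ = 44.886°, φ₂ = 37.466° and longitude difference Δλ = -94.245°:
cos c = sin φ₁ sin φ₂ + cos φ₁ cos φ₂ cos Δλ = (0.7057)(0.6083) + (0.7085)(0.7937)(-0.0740) = 0.38764,
so c = arccos(0.38764) = 1.17273 rad.
So the angular separation is 67.2°.

67.2°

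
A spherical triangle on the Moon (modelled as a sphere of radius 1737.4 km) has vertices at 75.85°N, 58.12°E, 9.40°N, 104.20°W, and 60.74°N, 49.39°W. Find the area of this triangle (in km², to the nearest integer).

934371 km²

Side lengths (central angles): a = 1.1369, b = 0.6267, c = 1.6423 rad; semiperimeter s = 1.7029.
By l'Huilier's theorem, tan(E/4) = √[tan(s/2) tan((s−a)/2) tan((s−b)/2) tan((s−c)/2)], giving spherical excess E = 0.3095 rad.
Area = E·R² = 0.3095 × (1737.4)² ≈ 934371 km².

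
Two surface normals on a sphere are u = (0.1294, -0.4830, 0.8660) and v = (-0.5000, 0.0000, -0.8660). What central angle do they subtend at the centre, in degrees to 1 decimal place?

u·v = -0.8147; |u| = 1.0000, |v| = 1.0000.
cos θ = (u·v)/(|u||v|) = -0.8147, so θ = 144.6°.

144.6°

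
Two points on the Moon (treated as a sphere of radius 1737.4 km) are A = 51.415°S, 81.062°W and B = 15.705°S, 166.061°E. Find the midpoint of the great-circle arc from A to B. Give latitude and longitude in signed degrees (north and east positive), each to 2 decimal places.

-48.80°, -155.35°

The central angle between A and B is δ = 1.5926 rad.
With f = 0.5, the slerp weights are sin((1−f)δ)/sin δ = 0.7149 and sin(fδ)/sin δ = 0.7149.
Weighted sum of the unit vectors: (0.7149)·(0.0969,-0.6161,-0.7817) + (0.7149)·(-0.9343,0.2319,-0.2707) = (-0.5987, -0.2747, -0.7524).
Converting back: φ = atan2(z, √(x²+y²)) = -48.80°, λ = atan2(y, x) = -155.35°.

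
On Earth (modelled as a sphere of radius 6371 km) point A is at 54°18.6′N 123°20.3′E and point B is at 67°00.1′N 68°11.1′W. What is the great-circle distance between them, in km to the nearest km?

In radians: φ₁ = 0.9479, φ₂ = 1.1694, Δλ = 168.477° = 2.9405 rad.
cos c = sin φ₁ sin φ₂ + cos φ₁ cos φ₂ cos Δλ = (0.8122)(0.9205) + (0.5834)(0.3907)(-0.9798) = 0.52429,
so c = arccos(0.52429) = 1.01892 rad.
Distance = R·c = 6371 × 1.0189 ≈ 6492 km.

6492 km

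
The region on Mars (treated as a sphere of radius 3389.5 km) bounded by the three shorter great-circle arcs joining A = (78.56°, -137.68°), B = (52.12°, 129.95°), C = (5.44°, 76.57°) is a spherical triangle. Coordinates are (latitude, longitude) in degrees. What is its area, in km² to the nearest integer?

4298720 km²

Side lengths (central angles): a = 1.1158, b = 1.6411, c = 0.6942 rad; semiperimeter s = 1.7256.
By l'Huilier's theorem, tan(E/4) = √[tan(s/2) tan((s−a)/2) tan((s−b)/2) tan((s−c)/2)], giving spherical excess E = 0.3742 rad.
Area = E·R² = 0.3742 × (3389.5)² ≈ 4298720 km².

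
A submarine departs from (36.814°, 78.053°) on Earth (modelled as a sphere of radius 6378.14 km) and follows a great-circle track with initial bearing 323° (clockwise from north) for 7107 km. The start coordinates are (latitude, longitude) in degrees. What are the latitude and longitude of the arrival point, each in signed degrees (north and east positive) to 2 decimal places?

56.93°, -20.02°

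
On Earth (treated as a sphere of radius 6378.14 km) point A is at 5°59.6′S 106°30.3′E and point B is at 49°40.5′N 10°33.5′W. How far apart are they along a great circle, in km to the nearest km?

12453 km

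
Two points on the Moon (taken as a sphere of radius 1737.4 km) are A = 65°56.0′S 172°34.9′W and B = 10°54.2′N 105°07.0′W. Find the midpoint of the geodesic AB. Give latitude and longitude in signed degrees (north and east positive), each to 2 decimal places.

-31.12°, -123.43°

The central angle between A and B is δ = 1.5900 rad.
With f = 0.5, the slerp weights are sin((1−f)δ)/sin δ = 0.7140 and sin(fδ)/sin δ = 0.7140.
Weighted sum of the unit vectors: (0.7140)·(-0.4044,-0.0527,-0.9131) + (0.7140)·(-0.2561,-0.9480,0.1892) = (-0.4716, -0.7145, -0.5169).
Converting back: φ = atan2(z, √(x²+y²)) = -31.12°, λ = atan2(y, x) = -123.43°.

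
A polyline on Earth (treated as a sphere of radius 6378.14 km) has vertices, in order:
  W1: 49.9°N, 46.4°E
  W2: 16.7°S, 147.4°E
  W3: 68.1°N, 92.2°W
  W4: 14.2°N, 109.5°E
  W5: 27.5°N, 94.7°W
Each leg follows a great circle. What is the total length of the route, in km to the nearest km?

Leg W1→W2: central angle 1.9151 rad, distance 12214.7 km.
Leg W2→W3: central angle 2.0347 rad, distance 12977.3 km.
Leg W3→W4: central angle 1.6794 rad, distance 10711.3 km.
Leg W4→W5: central angle 2.3064 rad, distance 14710.8 km.
Total: 12214.7 + 12977.3 + 10711.3 + 14710.8 ≈ 50614 km.

50614 km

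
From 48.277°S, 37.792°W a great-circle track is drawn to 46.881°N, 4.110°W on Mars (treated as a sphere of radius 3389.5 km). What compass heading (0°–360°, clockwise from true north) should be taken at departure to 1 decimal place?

Δλ = 33.682° = 0.5879 rad.
y = sin Δλ · cos φ₂ = (0.5546)(0.6835) = 0.3791
x = cos φ₁ sin φ₂ − sin φ₁ cos φ₂ cos Δλ = (0.6655)(0.7299) − (-0.7464)(0.6835)(0.8321) = 0.9103
θ = atan2(y, x) = 22.61°, so the bearing is 22.6°.

22.6°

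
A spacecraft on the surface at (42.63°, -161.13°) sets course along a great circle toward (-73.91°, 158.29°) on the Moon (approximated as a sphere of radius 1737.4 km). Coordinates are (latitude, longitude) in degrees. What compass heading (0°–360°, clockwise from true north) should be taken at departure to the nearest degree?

Δλ = -40.580° = -0.7083 rad.
y = sin Δλ · cos φ₂ = (-0.6505)(0.2771) = -0.1803
x = cos φ₁ sin φ₂ − sin φ₁ cos φ₂ cos Δλ = (0.7357)(-0.9608) − (0.6773)(0.2771)(0.7595) = -0.8495
θ = atan2(y, x) = -168.02°; adding 360° gives 192°.

192°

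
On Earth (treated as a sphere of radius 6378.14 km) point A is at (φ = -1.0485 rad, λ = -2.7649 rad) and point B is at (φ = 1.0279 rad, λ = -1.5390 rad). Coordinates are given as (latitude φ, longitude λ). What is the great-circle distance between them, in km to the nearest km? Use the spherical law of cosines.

With latitudes φ₁ = -60.075°, φ₂ = 58.894° and longitude difference Δλ = 70.239°:
cos c = sin φ₁ sin φ₂ + cos φ₁ cos φ₂ cos Δλ = (-0.8667)(0.8562) + (0.4989)(0.5166)(0.3381) = -0.65492,
so c = arccos(-0.65492) = 2.28488 rad.
Distance = R·c = 6378.14 × 2.2849 ≈ 14573 km.

14573 km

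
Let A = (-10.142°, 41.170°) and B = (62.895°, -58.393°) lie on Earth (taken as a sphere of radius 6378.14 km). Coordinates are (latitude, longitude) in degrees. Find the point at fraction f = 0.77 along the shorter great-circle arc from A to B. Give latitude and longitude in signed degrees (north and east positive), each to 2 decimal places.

The central angle between A and B is δ = 1.8042 rad.
With f = 0.77, the slerp weights are sin((1−f)δ)/sin δ = 0.4144 and sin(fδ)/sin δ = 1.0110.
Weighted sum of the unit vectors: (0.4144)·(0.7410,0.6480,-0.1761) + (1.0110)·(0.2388,-0.3880,0.8902) = (0.5485, -0.1238, 0.8270).
Converting back: φ = atan2(z, √(x²+y²)) = 55.79°, λ = atan2(y, x) = -12.72°.

55.79°, -12.72°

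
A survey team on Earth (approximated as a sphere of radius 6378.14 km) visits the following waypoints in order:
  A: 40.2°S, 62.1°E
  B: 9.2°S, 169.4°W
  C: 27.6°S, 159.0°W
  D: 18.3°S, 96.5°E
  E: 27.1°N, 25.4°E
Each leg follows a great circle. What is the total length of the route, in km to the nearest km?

34348 km

Leg A→B: central angle 1.9457 rad, distance 12409.8 km.
Leg B→C: central angle 0.3639 rad, distance 2321.2 km.
Leg C→D: central angle 1.6360 rad, distance 10434.9 km.
Leg D→E: central angle 1.4397 rad, distance 9182.5 km.
Total: 12409.8 + 2321.2 + 10434.9 + 9182.5 ≈ 34348 km.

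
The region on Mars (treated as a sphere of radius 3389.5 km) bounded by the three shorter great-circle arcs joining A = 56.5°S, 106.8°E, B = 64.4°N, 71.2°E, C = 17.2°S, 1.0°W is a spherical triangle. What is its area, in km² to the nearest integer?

25981722 km²

Side lengths (central angles): a = 1.7118, b = 1.4853, c = 2.1629 rad; semiperimeter s = 2.6800.
By l'Huilier's theorem, tan(E/4) = √[tan(s/2) tan((s−a)/2) tan((s−b)/2) tan((s−c)/2)], giving spherical excess E = 2.2615 rad.
Area = E·R² = 2.2615 × (3389.5)² ≈ 25981722 km².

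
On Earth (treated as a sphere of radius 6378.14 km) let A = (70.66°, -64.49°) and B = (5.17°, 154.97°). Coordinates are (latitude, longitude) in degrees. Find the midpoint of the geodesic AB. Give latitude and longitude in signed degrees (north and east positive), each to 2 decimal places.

The central angle between A and B is δ = 1.7412 rad.
With f = 0.5, the slerp weights are sin((1−f)δ)/sin δ = 0.7760 and sin(fδ)/sin δ = 0.7760.
Weighted sum of the unit vectors: (0.7760)·(0.1426,-0.2989,0.9436) + (0.7760)·(-0.9024,0.4214,0.0901) = (-0.5896, 0.0950, 0.8021).
Converting back: φ = atan2(z, √(x²+y²)) = 53.33°, λ = atan2(y, x) = 170.84°.

53.33°, 170.84°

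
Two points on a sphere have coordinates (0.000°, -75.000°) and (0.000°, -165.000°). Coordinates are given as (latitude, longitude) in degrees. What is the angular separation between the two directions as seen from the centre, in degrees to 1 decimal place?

90.0°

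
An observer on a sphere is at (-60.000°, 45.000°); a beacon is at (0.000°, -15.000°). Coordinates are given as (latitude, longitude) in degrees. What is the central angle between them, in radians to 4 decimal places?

With latitudes φ₁ = -60.000°, φ₂ = 0.000° and longitude difference Δλ = -60.000°:
Haversine: a = sin²(Δφ/2) + cos φ₁ cos φ₂ sin²(Δλ/2) = 0.2500 + (0.5000)(1.0000)(0.2500) = 0.37500.
Central angle c = 2·arcsin(√a) = 1.31812 rad.
So the angular separation is 1.3181 rad.

1.3181 rad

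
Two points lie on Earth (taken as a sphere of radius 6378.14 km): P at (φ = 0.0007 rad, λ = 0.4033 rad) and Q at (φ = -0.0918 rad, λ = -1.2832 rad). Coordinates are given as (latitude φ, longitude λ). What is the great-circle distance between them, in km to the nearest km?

With latitudes φ₁ = 0.040°, φ₂ = -5.260° and longitude difference Δλ = -96.629°:
Haversine: a = sin²(Δφ/2) + cos φ₁ cos φ₂ sin²(Δλ/2) = 0.0021 + (1.0000)(0.9958)(0.5577) = 0.55751.
Central angle c = 2·arcsin(√a) = 1.68608 rad.
Distance = R·c = 6378.14 × 1.6861 ≈ 10754 km.

10754 km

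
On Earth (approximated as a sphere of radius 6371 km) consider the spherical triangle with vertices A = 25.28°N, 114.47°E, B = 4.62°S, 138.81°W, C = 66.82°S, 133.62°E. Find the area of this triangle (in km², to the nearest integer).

73821660 km²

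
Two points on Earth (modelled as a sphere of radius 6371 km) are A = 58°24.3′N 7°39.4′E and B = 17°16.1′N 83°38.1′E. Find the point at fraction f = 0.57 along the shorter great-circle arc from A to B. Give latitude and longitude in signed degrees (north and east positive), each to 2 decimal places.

40.49°, 63.01°

The central angle between A and B is δ = 1.1874 rad.
With f = 0.57, the slerp weights are sin((1−f)δ)/sin δ = 0.5269 and sin(fδ)/sin δ = 0.6753.
Weighted sum of the unit vectors: (0.5269)·(0.5192,0.0698,0.8518) + (0.6753)·(0.1059,0.9490,0.2968) = (0.3451, 0.6777, 0.6493).
Converting back: φ = atan2(z, √(x²+y²)) = 40.49°, λ = atan2(y, x) = 63.01°.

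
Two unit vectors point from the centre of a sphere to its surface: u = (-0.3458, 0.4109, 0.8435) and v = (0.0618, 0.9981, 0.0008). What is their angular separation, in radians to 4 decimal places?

1.1708 rad

u·v = 0.3894; |u| = 1.0000, |v| = 1.0000.
cos θ = (u·v)/(|u||v|) = 0.3894, so θ = 1.1708 rad.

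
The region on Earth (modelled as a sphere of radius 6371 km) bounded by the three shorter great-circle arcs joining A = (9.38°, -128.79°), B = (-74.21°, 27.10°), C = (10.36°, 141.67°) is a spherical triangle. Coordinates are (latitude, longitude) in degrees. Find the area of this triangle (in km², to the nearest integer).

96541136 km²

Side lengths (central angles): a = 1.8591, b = 1.5337, c = 1.9844 rad; semiperimeter s = 2.6886.
By l'Huilier's theorem, tan(E/4) = √[tan(s/2) tan((s−a)/2) tan((s−b)/2) tan((s−c)/2)], giving spherical excess E = 2.3785 rad.
Area = E·R² = 2.3785 × (6371)² ≈ 96541136 km².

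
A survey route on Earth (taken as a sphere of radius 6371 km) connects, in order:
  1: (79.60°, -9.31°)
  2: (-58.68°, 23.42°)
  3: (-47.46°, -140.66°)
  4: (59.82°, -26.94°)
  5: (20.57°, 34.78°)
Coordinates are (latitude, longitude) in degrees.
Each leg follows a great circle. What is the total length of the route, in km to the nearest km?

45760 km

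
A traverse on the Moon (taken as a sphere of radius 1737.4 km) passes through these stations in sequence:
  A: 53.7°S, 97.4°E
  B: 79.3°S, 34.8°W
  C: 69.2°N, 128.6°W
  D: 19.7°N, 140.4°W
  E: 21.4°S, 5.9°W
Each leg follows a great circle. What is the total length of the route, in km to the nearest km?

11796 km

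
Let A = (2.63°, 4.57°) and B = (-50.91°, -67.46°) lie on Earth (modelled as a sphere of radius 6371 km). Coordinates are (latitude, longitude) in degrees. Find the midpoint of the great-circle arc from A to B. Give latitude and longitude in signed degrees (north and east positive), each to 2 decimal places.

-28.67°, -22.11°

Central angle δ = 1.4114 rad. Interpolating on the sphere with fraction f = 0.5:
P = [sin((1−f)δ)·A + sin(fδ)·B] / sin δ = 0.6569·A + 0.6569·B in Cartesian coordinates,
giving P = (0.8129, -0.3303, -0.4797), i.e. latitude -28.67°, longitude -22.11°.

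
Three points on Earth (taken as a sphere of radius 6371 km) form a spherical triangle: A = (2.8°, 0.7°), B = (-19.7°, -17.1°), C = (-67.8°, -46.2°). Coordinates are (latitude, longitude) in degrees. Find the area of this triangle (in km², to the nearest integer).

Side lengths (central angles): a = 0.8983, b = 1.3565, c = 0.4973 rad; semiperimeter s = 1.3761.
By l'Huilier's theorem, tan(E/4) = √[tan(s/2) tan((s−a)/2) tan((s−b)/2) tan((s−c)/2)], giving spherical excess E = 0.1213 rad.
Area = E·R² = 0.1213 × (6371)² ≈ 4922884 km².

4922884 km²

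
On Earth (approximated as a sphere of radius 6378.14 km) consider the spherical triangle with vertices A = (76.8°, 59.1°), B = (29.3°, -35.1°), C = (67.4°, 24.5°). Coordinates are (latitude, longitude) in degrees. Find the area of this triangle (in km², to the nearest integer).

3260177 km²

Side lengths (central angles): a = 0.9003, b = 0.2412, c = 1.0907 rad; semiperimeter s = 1.1161.
By l'Huilier's theorem, tan(E/4) = √[tan(s/2) tan((s−a)/2) tan((s−b)/2) tan((s−c)/2)], giving spherical excess E = 0.0801 rad.
Area = E·R² = 0.0801 × (6378.14)² ≈ 3260177 km².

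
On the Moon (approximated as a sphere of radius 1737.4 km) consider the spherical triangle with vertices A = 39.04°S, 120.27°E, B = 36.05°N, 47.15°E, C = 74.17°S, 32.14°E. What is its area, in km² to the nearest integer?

Side lengths (central angles): a = 1.9317, b = 0.9111, c = 1.7603 rad; semiperimeter s = 2.3015.
By l'Huilier's theorem, tan(E/4) = √[tan(s/2) tan((s−a)/2) tan((s−b)/2) tan((s−c)/2)], giving spherical excess E = 1.2073 rad.
Area = E·R² = 1.2073 × (1737.4)² ≈ 3644201 km².

3644201 km²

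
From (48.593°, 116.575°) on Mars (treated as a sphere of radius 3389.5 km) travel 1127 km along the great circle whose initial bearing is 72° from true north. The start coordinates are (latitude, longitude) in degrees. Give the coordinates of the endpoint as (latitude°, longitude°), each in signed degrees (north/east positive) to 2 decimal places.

50.87°, 146.04°

Angular distance δ = d/R = 1127/3389.5 = 0.33250 rad; initial bearing θ = 1.2566 rad.
sin φ₂ = sin φ₁ cos δ + cos φ₁ sin δ cos θ = (0.7500)(0.9452) + (0.6614)(0.3264)(0.3090) = 0.7757, so φ₂ = 50.87°.
Δλ = atan2(sin θ sin δ cos φ₁, cos δ − sin φ₁ sin φ₂) = atan2(0.2053, 0.3635) = 29.462°.
λ₂ = 116.575° + 29.462° = 146.04°.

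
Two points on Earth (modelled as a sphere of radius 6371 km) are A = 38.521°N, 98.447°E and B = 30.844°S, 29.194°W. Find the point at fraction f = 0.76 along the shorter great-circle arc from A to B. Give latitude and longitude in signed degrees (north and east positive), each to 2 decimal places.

-13.50°, 1.15°

Central angle δ = 2.3884 rad. Interpolating on the sphere with fraction f = 0.76:
P = [sin((1−f)δ)·A + sin(fδ)·B] / sin δ = 0.7930·A + 1.4187·B in Cartesian coordinates,
giving P = (0.9722, 0.0196, -0.2335), i.e. latitude -13.50°, longitude 1.15°.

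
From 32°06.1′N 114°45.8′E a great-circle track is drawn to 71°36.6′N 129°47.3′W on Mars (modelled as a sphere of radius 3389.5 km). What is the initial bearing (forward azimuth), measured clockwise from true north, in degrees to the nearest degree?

18°

Δλ = 115.448° = 2.0150 rad.
y = sin Δλ · cos φ₂ = (0.9030)(0.3155) = 0.2849
x = cos φ₁ sin φ₂ − sin φ₁ cos φ₂ cos Δλ = (0.8471)(0.9489) − (0.5314)(0.3155)(-0.4297) = 0.8759
θ = atan2(y, x) = 18.02°, so the bearing is 18°.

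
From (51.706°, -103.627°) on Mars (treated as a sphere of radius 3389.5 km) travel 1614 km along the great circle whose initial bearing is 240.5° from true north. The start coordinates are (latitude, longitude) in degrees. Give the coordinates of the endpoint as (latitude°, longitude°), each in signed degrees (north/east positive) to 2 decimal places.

33.89°, -132.35°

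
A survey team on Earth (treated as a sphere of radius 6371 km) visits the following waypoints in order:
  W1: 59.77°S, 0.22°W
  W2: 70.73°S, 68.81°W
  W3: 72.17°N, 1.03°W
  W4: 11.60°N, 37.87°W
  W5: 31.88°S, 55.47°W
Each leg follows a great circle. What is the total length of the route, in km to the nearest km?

32162 km

Leg W1→W2: central angle 0.5028 rad, distance 3203.1 km.
Leg W2→W3: central angle 2.6069 rad, distance 16608.5 km.
Leg W3→W4: central angle 1.1247 rad, distance 7165.3 km.
Leg W4→W5: central angle 0.8139 rad, distance 5185.3 km.
Total: 3203.1 + 16608.5 + 7165.3 + 5185.3 ≈ 32162 km.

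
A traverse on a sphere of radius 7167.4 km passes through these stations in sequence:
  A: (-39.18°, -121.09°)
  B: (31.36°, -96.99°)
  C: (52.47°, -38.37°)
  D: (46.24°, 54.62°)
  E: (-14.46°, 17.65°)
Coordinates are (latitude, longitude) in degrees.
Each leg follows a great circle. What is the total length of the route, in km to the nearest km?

Leg A→B: central angle 1.2917 rad, distance 9258.4 km.
Leg B→C: central angle 0.8182 rad, distance 5864.0 km.
Leg C→D: central angle 0.9875 rad, distance 7077.7 km.
Leg D→E: central angle 1.2082 rad, distance 8659.4 km.
Total: 9258.4 + 5864.0 + 7077.7 + 8659.4 ≈ 30860 km.

30860 km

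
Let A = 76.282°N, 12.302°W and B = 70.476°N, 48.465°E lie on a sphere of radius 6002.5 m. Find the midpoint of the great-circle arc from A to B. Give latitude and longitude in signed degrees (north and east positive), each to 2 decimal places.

75.49°, 23.77°

Central angle δ = 0.3034 rad. Interpolating on the sphere with fraction f = 0.5:
P = [sin((1−f)δ)·A + sin(fδ)·B] / sin δ = 0.5058·A + 0.5058·B in Cartesian coordinates,
giving P = (0.2293, 0.1010, 0.9681), i.e. latitude 75.49°, longitude 23.77°.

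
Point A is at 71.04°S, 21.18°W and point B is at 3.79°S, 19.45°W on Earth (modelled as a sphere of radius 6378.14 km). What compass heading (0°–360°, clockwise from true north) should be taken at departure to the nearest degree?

2°

Δλ = 1.730° = 0.0302 rad.
y = sin Δλ · cos φ₂ = (0.0302)(0.9978) = 0.0301
x = cos φ₁ sin φ₂ − sin φ₁ cos φ₂ cos Δλ = (0.3249)(-0.0661) − (-0.9457)(0.9978)(0.9995) = 0.9218
θ = atan2(y, x) = 1.87°, so the bearing is 2°.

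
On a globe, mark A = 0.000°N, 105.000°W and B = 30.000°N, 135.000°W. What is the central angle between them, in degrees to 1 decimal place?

In radians: φ₁ = 0.0000, φ₂ = 0.5236, Δλ = -30.000° = -0.5236 rad.
cos c = sin φ₁ sin φ₂ + cos φ₁ cos φ₂ cos Δλ = (0.0000)(0.5000) + (1.0000)(0.8660)(0.8660) = 0.75000,
so c = arccos(0.75000) = 0.72273 rad.
So the angular separation is 41.4°.

41.4°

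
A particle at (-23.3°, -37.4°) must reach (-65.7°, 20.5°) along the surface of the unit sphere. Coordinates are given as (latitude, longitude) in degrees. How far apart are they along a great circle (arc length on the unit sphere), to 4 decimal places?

0.9748

In radians: φ₁ = -0.4067, φ₂ = -1.1467, Δλ = 57.900° = 1.0105 rad.
cos c = sin φ₁ sin φ₂ + cos φ₁ cos φ₂ cos Δλ = (-0.3955)(-0.9114) + (0.9184)(0.4115)(0.5314) = 0.56135,
so c = arccos(0.56135) = 0.97479 rad.
On the unit sphere the arc length equals the central angle: 0.9748.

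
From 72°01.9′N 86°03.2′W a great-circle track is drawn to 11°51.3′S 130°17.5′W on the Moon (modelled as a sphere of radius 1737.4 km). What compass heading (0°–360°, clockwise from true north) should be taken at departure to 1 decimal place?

223.1°

Δλ = -44.238° = -0.7721 rad.
y = sin Δλ · cos φ₂ = (-0.6976)(0.9787) = -0.6828
x = cos φ₁ sin φ₂ − sin φ₁ cos φ₂ cos Δλ = (0.3085)(-0.2054) − (0.9512)(0.9787)(0.7164) = -0.7303
θ = atan2(y, x) = -136.93°; adding 360° gives 223.1°.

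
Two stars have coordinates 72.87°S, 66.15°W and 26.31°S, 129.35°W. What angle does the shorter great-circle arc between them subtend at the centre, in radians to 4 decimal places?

0.9973 rad

With latitudes φ₁ = -72.870°, φ₂ = -26.310° and longitude difference Δλ = -63.200°:
cos c = sin φ₁ sin φ₂ + cos φ₁ cos φ₂ cos Δλ = (-0.9556)(-0.4432) + (0.2945)(0.8964)(0.4509) = 0.54261,
so c = arccos(0.54261) = 0.99725 rad.
So the angular separation is 0.9973 rad.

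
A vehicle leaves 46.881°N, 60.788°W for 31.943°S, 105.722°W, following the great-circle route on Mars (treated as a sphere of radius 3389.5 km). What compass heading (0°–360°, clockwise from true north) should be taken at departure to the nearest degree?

With φ₁ = 0.8182, φ₂ = -0.5575, Δλ = -0.7842 rad, the forward-azimuth formula gives
θ = atan2( sin Δλ cos φ₂ , cos φ₁ sin φ₂ − sin φ₁ cos φ₂ cos Δλ ) = atan2(-0.5993, -0.8001) = -143.16°.
Adding 360° brings this into [0°, 360°): 217°.

217°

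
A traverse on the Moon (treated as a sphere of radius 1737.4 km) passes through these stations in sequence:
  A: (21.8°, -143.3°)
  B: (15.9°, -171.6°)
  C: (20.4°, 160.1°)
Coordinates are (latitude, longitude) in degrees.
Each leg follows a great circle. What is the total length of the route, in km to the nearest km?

1656 km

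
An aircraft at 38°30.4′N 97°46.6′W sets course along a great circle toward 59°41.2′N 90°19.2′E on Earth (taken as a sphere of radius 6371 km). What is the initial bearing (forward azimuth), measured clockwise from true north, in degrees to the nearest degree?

356°

With φ₁ = 0.6721, φ₂ = 1.0417, Δλ = -3.0003 rad, the forward-azimuth formula gives
θ = atan2( sin Δλ cos φ₂ , cos φ₁ sin φ₂ − sin φ₁ cos φ₂ cos Δλ ) = atan2(-0.0711, 0.9867) = -4.12°.
Adding 360° brings this into [0°, 360°): 356°.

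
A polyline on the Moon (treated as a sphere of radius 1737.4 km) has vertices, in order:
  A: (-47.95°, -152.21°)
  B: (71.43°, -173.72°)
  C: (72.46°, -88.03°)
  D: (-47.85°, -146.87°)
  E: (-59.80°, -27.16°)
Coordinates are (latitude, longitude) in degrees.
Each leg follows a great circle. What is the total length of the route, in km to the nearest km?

Leg A→B: central angle 2.1007 rad, distance 3649.8 km.
Leg B→C: central angle 0.4249 rad, distance 738.2 km.
Leg C→D: central angle 2.2171 rad, distance 3852.1 km.
Leg D→E: central angle 1.0776 rad, distance 1872.2 km.
Total: 3649.8 + 738.2 + 3852.1 + 1872.2 ≈ 10112 km.

10112 km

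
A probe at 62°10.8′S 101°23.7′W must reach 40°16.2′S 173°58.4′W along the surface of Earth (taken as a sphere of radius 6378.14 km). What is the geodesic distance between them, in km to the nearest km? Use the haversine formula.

5264 km

With latitudes φ₁ = -62.180°, φ₂ = -40.270° and longitude difference Δλ = -72.578°:
Haversine: a = sin²(Δφ/2) + cos φ₁ cos φ₂ sin²(Δλ/2) = 0.0361 + (0.4667)(0.7630)(0.3503) = 0.16085.
Central angle c = 2·arcsin(√a) = 0.82536 rad.
Distance = R·c = 6378.14 × 0.8254 ≈ 5264 km.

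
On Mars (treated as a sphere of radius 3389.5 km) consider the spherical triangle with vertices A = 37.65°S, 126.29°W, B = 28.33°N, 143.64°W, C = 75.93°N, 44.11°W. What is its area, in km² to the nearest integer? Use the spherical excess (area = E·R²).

Side lengths (central angles): a = 1.1320, b = 2.1728, c = 1.1860 rad; semiperimeter s = 2.2454.
By l'Huilier's theorem, tan(E/4) = √[tan(s/2) tan((s−a)/2) tan((s−b)/2) tan((s−c)/2)], giving spherical excess E = 0.6576 rad.
Area = E·R² = 0.6576 × (3389.5)² ≈ 7555066 km².

7555066 km²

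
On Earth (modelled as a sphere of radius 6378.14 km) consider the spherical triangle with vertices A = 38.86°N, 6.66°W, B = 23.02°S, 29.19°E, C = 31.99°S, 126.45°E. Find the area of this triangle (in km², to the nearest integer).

48838299 km²

Side lengths (central angles): a = 1.4621, b = 2.4714, c = 1.2286 rad; semiperimeter s = 2.5811.
By l'Huilier's theorem, tan(E/4) = √[tan(s/2) tan((s−a)/2) tan((s−b)/2) tan((s−c)/2)], giving spherical excess E = 1.2005 rad.
Area = E·R² = 1.2005 × (6378.14)² ≈ 48838299 km².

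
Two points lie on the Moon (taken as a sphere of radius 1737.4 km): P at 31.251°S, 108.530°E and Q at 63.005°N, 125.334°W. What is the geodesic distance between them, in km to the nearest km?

4055 km

Let φ₁ = -0.5454 rad, φ₂ = 1.0996 rad, and Δλ = 2.2015 rad.
cos c = sin φ₁ sin φ₂ + cos φ₁ cos φ₂ cos Δλ = (-0.5188)(0.8910) + (0.8549)(0.4539)(-0.5897) = -0.69110,
so c = arccos(-0.69110) = 2.33381 rad.
Distance = R·c = 1737.4 × 2.3338 ≈ 4055 km.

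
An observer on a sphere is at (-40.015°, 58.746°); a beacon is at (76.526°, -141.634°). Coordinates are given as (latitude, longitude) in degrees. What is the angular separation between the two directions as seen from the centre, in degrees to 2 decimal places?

142.43°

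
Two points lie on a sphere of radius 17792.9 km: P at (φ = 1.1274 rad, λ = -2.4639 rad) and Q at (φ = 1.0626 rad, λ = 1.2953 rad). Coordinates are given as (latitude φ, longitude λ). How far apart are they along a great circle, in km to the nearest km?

Let φ₁ = 1.1274 rad, φ₂ = 1.0626 rad, and Δλ = -2.5240 rad.
Haversine: a = sin²(Δφ/2) + cos φ₁ cos φ₂ sin²(Δλ/2) = 0.0010 + (0.4290)(0.4866)(0.9076) = 0.19052.
Central angle c = 2·arcsin(√a) = 0.90339 rad.
Distance = R·c = 17792.9 × 0.9034 ≈ 16074 km.

16074 km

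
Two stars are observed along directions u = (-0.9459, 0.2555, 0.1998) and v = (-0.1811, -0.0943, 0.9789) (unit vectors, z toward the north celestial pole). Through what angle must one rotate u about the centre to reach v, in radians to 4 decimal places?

u·v = 0.3428; |u| = 1.0000, |v| = 1.0000.
cos θ = (u·v)/(|u||v|) = 0.3428, so θ = 1.2209 rad.

1.2209 rad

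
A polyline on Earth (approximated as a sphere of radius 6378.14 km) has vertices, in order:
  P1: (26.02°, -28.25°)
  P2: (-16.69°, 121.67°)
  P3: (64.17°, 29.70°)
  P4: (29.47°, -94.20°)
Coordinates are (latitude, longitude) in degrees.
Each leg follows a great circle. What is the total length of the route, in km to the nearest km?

37072 km

Leg P1→P2: central angle 2.6277 rad, distance 16759.9 km.
Leg P2→P3: central angle 1.8471 rad, distance 11781.4 km.
Leg P3→P4: central angle 1.3374 rad, distance 8530.4 km.
Total: 16759.9 + 11781.4 + 8530.4 ≈ 37072 km.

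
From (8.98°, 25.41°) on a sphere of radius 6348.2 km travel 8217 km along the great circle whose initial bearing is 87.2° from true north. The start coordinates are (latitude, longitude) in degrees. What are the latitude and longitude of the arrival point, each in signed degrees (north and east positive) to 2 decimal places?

Angular distance δ = d/R = 8217/6348.2 = 1.29438 rad; initial bearing θ = 1.5219 rad.
sin φ₂ = sin φ₁ cos δ + cos φ₁ sin δ cos θ = (0.1561)(0.2729) + (0.9877)(0.9620)(0.0488) = 0.0890, so φ₂ = 5.11°.
Δλ = atan2(sin θ sin δ cos φ₁, cos δ − sin φ₁ sin φ₂) = atan2(0.9491, 0.2590) = 74.736°.
λ₂ = 25.410° + 74.736° = 100.15°.

5.11°, 100.15°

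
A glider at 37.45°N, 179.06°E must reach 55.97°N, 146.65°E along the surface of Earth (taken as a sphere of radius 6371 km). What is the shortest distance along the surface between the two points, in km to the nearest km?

3166 km

With latitudes φ₁ = 37.450°, φ₂ = 55.970° and longitude difference Δλ = -32.410°:
Haversine: a = sin²(Δφ/2) + cos φ₁ cos φ₂ sin²(Δλ/2) = 0.0259 + (0.7939)(0.5596)(0.0779) = 0.06050.
Central angle c = 2·arcsin(√a) = 0.49702 rad.
Distance = R·c = 6371 × 0.4970 ≈ 3166 km.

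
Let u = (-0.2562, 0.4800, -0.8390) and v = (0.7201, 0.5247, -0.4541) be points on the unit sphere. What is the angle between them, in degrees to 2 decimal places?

63.36°

u·v = 0.4484; |u| = 1.0000, |v| = 1.0000.
cos θ = (u·v)/(|u||v|) = 0.4484, so θ = 63.36°.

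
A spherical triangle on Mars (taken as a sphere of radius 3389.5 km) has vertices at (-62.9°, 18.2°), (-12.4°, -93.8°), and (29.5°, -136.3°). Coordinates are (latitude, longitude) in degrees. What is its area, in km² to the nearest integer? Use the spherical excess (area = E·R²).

Side lengths (central angles): a = 1.0228, b = 2.4918, c = 1.5463 rad; semiperimeter s = 2.5305.
By l'Huilier's theorem, tan(E/4) = √[tan(s/2) tan((s−a)/2) tan((s−b)/2) tan((s−c)/2)], giving spherical excess E = 0.6952 rad.
Area = E·R² = 0.6952 × (3389.5)² ≈ 7986612 km².

7986612 km²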